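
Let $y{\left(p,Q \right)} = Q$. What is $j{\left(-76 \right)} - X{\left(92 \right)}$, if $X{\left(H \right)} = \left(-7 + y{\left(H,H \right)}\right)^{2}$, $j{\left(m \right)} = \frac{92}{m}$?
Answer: $- \frac{137298}{19} \approx -7226.2$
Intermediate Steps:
$X{\left(H \right)} = \left(-7 + H\right)^{2}$
$j{\left(-76 \right)} - X{\left(92 \right)} = \frac{92}{-76} - \left(-7 + 92\right)^{2} = 92 \left(- \frac{1}{76}\right) - 85^{2} = - \frac{23}{19} - 7225 = - \frac{137298}{19}$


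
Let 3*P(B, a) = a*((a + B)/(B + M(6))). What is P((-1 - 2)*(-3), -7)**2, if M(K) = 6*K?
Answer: 196/18225 ≈ 0.010754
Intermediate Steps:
P(B, a) = a*(B + a)/(3*(36 + B)) (P(B, a) = (a*((a + B)/(B + 6*6)))/3 = (a*((B + a)/(B + 36)))/3 = (a*((B + a)/(36 + B)))/3 = (a*(B + a)/(36 + B))/3 = a*(B + a)/(3*(36 + B)))
P((-1 - 2)*(-3), -7)**2 = ((1/3)*(-7)*((-1 - 2)*(-3) - 7)/(36 + (-1 - 2)*(-3)))**2 = ((1/3)*(-7)*(-3*(-3) - 7)/(36 - 3*(-3)))**2 = ((1/3)*(-7)*(9 - 7)/(36 + 9))**2 = ((1/3)*(-7)*2/45)**2 = ((1/3)*(-7)*(1/45)*2)**2 = (-14/135)**2 = 196/18225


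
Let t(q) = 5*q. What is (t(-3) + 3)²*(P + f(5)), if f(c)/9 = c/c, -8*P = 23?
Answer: 882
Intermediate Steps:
P = -23/8 (P = -⅛*23 = -23/8 ≈ -2.8750)
f(c) = 9 (f(c) = 9*(c/c) = 9*1 = 9)
(t(-3) + 3)²*(P + f(5)) = (5*(-3) + 3)²*(-23/8 + 9) = (-15 + 3)²*(49/8) = (-12)²*(49/8) = 144*(49/8) = 882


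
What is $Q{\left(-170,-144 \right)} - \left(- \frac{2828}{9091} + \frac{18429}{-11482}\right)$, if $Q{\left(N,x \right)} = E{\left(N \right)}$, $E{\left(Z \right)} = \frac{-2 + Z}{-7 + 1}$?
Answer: $\frac{9576953537}{313148586} \approx 30.583$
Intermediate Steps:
$E{\left(Z \right)} = \frac{1}{3} - \frac{Z}{6}$ ($E{\left(Z \right)} = \frac{-2 + Z}{-6} = \left(-2 + Z\right) \left(- \frac{1}{6}\right) = \frac{1}{3} - \frac{Z}{6}$)
$Q{\left(N,x \right)} = \frac{1}{3} - \frac{N}{6}$
$Q{\left(-170,-144 \right)} - \left(- \frac{2828}{9091} + \frac{18429}{-11482}\right) = \left(\frac{1}{3} - - \frac{85}{3}\right) - \left(- \frac{2828}{9091} + \frac{18429}{-11482}\right) = \left(\frac{1}{3} + \frac{85}{3}\right) - \left(\left(-2828\right) \frac{1}{9091} + 18429 \left(- \frac{1}{11482}\right)\right) = \frac{86}{3} - \left(- \frac{2828}{9091} - \frac{18429}{11482}\right) = \frac{86}{3} - - \frac{200009135}{104382862} = \frac{86}{3} + \frac{200009135}{104382862} = \frac{9576953537}{313148586}$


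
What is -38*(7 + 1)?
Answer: -304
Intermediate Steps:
-38*(7 + 1) = -38*8 = -304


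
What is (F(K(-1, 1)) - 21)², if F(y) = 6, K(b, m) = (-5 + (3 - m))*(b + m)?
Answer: 225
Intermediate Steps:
K(b, m) = (-2 - m)*(b + m)
(F(K(-1, 1)) - 21)² = (6 - 21)² = (-15)² = 225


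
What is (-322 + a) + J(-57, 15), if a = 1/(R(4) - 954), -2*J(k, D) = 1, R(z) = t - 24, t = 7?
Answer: -626297/1942 ≈ -322.50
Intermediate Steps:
R(z) = -17 (R(z) = 7 - 24 = -17)
J(k, D) = -½ (J(k, D) = -½*1 = -½)
a = -1/971 (a = 1/(-17 - 954) = 1/(-971) = -1/971 ≈ -0.0010299)
(-322 + a) + J(-57, 15) = (-322 - 1/971) - ½ = -312663/971 - ½ = -626297/1942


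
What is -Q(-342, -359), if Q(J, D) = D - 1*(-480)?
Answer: -121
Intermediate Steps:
Q(J, D) = 480 + D (Q(J, D) = D + 480 = 480 + D)
-Q(-342, -359) = -(480 - 359) = -1*121 = -121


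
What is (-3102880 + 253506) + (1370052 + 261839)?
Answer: -1217483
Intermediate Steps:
(-3102880 + 253506) + (1370052 + 261839) = -2849374 + 1631891 = -1217483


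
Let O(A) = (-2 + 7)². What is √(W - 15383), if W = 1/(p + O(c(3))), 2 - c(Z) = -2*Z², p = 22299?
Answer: I*√1916571717871/11162 ≈ 124.03*I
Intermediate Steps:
c(Z) = 2 + 2*Z² (c(Z) = 2 - (-2)*Z² = 2 + 2*Z²)
O(A) = 25 (O(A) = 5² = 25)
W = 1/22324 (W = 1/(22299 + 25) = 1/22324 ≈ 4.4795e-5)
√(W - 15383) = √(1/22324 - 15383) = √(-343410091/22324) = I*√1916571717871/11162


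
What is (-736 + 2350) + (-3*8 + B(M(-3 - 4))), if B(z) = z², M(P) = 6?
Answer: 1626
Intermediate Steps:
(-736 + 2350) + (-3*8 + B(M(-3 - 4))) = (-736 + 2350) + (-3*8 + 6²) = 1614 + (-24 + 36) = 1614 + 12 = 1626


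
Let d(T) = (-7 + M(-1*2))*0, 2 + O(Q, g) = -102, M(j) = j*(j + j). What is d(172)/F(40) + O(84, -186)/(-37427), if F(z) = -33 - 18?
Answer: 8/2879 ≈ 0.0027787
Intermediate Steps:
M(j) = 2*j² (M(j) = j*(2*j) = 2*j²)
O(Q, g) = -104 (O(Q, g) = -2 - 102 = -104)
F(z) = -51
d(T) = 0 (d(T) = (-7 + 2*(-1*2)²)*0 = (-7 + 2*(-2)²)*0 = (-7 + 2*4)*0 = (-7 + 8)*0 = 1*0 = 0)
d(172)/F(40) + O(84, -186)/(-37427) = 0/(-51) - 104/(-37427) = 0*(-1/51) - 104*(-1/37427) = 0 + 8/2879 = 8/2879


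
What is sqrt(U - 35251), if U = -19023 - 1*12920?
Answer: 3*I*sqrt(7466) ≈ 259.22*I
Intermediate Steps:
U = -31943 (U = -19023 - 12920 = -31943)
sqrt(U - 35251) = sqrt(-31943 - 35251) = sqrt(-67194) = 3*I*sqrt(7466)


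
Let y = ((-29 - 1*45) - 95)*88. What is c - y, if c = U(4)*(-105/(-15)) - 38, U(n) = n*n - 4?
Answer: 14918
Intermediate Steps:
U(n) = -4 + n² (U(n) = n² - 4 = -4 + n²)
y = -14872 (y = ((-29 - 45) - 95)*88 = (-74 - 95)*88 = -169*88 = -14872)
c = 46 (c = (-4 + 4²)*(-105/(-15)) - 38 = (-4 + 16)*(-105*(-1/15)) - 38 = 12*7 - 38 = 84 - 38 = 46)
c - y = 46 - 1*(-14872) = 46 + 14872 = 14918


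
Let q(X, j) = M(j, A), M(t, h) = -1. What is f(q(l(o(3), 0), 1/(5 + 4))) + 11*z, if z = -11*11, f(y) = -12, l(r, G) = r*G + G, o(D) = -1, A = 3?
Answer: -1343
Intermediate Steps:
l(r, G) = G + G*r (l(r, G) = G*r + G = G + G*r)
q(X, j) = -1
z = -121
f(q(l(o(3), 0), 1/(5 + 4))) + 11*z = -12 + 11*(-121) = -12 - 1331 = -1343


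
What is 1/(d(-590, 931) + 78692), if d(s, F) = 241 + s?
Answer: 1/78343 ≈ 1.2764e-5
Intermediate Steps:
1/(d(-590, 931) + 78692) = 1/((241 - 590) + 78692) = 1/(-349 + 78692) = 1/78343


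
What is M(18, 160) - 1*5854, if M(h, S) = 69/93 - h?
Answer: -182009/31 ≈ -5871.3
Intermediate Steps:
M(h, S) = 23/31 - h (M(h, S) = 69*(1/93) - h = 23/31 - h)
M(18, 160) - 1*5854 = (23/31 - 1*18) - 1*5854 = (23/31 - 18) - 5854 = -535/31 - 5854 = -182009/31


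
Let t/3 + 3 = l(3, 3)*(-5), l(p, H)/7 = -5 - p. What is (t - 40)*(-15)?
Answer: -11865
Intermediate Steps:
l(p, H) = -35 - 7*p (l(p, H) = 7*(-5 - p) = -35 - 7*p)
t = 831 (t = -9 + 3*((-35 - 7*3)*(-5)) = -9 + 3*((-35 - 21)*(-5)) = -9 + 3*(-56*(-5)) = -9 + 3*280 = -9 + 840 = 831)
(t - 40)*(-15) = (831 - 40)*(-15) = 791*(-15) = -11865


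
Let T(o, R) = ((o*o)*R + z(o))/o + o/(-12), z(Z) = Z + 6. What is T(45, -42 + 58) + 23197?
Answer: 1434863/60 ≈ 23914.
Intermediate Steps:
z(Z) = 6 + Z
T(o, R) = -o/12 + (6 + o + R*o²)/o (T(o, R) = ((o*o)*R + (6 + o))/o + o/(-12) = (o²*R + (6 + o))/o + o*(-1/12) = (R*o² + (6 + o))/o - o/12 = (6 + o + R*o²)/o - o/12 = -o/12 + (6 + o + R*o²)/o)
T(45, -42 + 58) + 23197 = (1 + 6/45 - 1/12*45 + (-42 + 58)*45) + 23197 = (1 + 6*(1/45) - 15/4 + 16*45) + 23197 = (1 + 2/15 - 15/4 + 720) + 23197 = 43043/60 + 23197 = 1434863/60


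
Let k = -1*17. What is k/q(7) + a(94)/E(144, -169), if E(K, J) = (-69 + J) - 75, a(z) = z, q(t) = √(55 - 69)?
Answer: -94/313 + 17*I*√14/14 ≈ -0.30032 + 4.5434*I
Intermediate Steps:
q(t) = I*√14 (q(t) = √(-14) = I*√14)
k = -17
E(K, J) = -144 + J
k/q(7) + a(94)/E(144, -169) = -17*(-I*√14/14) + 94/(-144 - 169) = -(-17)*I*√14/14 + 94/(-313) = 17*I*√14/14 + 94*(-1/313) = 17*I*√14/14 - 94/313 = -94/313 + 17*I*√14/14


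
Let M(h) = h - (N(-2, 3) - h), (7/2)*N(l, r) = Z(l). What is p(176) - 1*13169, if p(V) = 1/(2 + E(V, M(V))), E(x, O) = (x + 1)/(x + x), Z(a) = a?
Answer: -11601537/881 ≈ -13169.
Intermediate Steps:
N(l, r) = 2*l/7
M(h) = 4/7 + 2*h (M(h) = h - ((2/7)*(-2) - h) = h - (-4/7 - h) = h + (4/7 + h) = 4/7 + 2*h)
E(x, O) = (1 + x)/(2*x) (E(x, O) = (1 + x)/((2*x)) = (1 + x)*(1/(2*x)) = (1 + x)/(2*x))
p(V) = 1/(2 + (1 + V)/(2*V))
p(176) - 1*13169 = 2*176/(1 + 5*176) - 1*13169 = 2*176/(1 + 880) - 13169 = 2*176/881 - 13169 = 2*176*(1/881) - 13169 = 352/881 - 13169 = -11601537/881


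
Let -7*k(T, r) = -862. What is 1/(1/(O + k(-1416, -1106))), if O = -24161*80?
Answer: -13529298/7 ≈ -1.9328e+6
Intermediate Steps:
k(T, r) = 862/7 (k(T, r) = -⅐*(-862) = 862/7)
O = -1932880
1/(1/(O + k(-1416, -1106))) = 1/(1/(-1932880 + 862/7)) = 1/(1/(-13529298/7)) = 1/(-7/13529298) = -13529298/7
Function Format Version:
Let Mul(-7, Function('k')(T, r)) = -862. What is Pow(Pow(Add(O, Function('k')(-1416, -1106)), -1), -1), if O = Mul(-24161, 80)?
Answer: Rational(-13529298, 7) ≈ -1.9328e+6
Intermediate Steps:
Function('k')(T, r) = Rational(862, 7) (Function('k')(T, r) = Mul(Rational(-1, 7), -862) = Rational(862, 7))
O = -1932880
Pow(Pow(Add(O, Function('k')(-1416, -1106)), -1), -1) = Pow(Pow(Add(-1932880, Rational(862, 7)), -1), -1) = Pow(Pow(Rational(-13529298, 7), -1), -1) = Pow(Rational(-7, 13529298), -1) = Rational(-13529298, 7)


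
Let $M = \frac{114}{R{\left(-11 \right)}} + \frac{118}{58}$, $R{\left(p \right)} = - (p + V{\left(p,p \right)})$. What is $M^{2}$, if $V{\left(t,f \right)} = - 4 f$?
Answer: $\frac{205209}{101761} \approx 2.0166$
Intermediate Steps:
$R{\left(p \right)} = 3 p$ ($R{\left(p \right)} = - (p - 4 p) = - \left(-3\right) p = 3 p$)
$M = - \frac{453}{319}$ ($M = \frac{114}{3 \left(-11\right)} + \frac{118}{58} = \frac{114}{-33} + 118 \cdot \frac{1}{58} = 114 \left(- \frac{1}{33}\right) + \frac{59}{29} = - \frac{38}{11} + \frac{59}{29} = - \frac{453}{319} \approx -1.4201$)
$M^{2} = \left(- \frac{453}{319}\right)^{2} = \frac{205209}{101761}$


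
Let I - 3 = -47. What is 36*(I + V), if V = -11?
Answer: -1980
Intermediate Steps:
I = -44 (I = 3 - 47 = -44)
36*(I + V) = 36*(-44 - 11) = 36*(-55) = -1980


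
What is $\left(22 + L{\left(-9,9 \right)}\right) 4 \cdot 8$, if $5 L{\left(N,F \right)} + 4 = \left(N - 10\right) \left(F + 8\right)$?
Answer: $- \frac{6944}{5} \approx -1388.8$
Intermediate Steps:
$L{\left(N,F \right)} = - \frac{4}{5} + \frac{\left(-10 + N\right) \left(8 + F\right)}{5}$ ($L{\left(N,F \right)} = - \frac{4}{5} + \frac{\left(N - 10\right) \left(F + 8\right)}{5} = - \frac{4}{5} + \frac{\left(-10 + N\right) \left(8 + F\right)}{5}$)
$\left(22 + L{\left(-9,9 \right)}\right) 4 \cdot 8 = \left(22 + \left(- \frac{84}{5} - 18 + \frac{8}{5} \left(-9\right) + \frac{1}{5} \cdot 9 \left(-9\right)\right)\right) 4 \cdot 8 = \left(22 - \frac{327}{5}\right) 32 = \left(- \frac{217}{5}\right) 32 = - \frac{6944}{5}$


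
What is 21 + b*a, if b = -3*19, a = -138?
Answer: 7887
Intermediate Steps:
b = -57
21 + b*a = 21 - 57*(-138) = 21 + 7866 = 7887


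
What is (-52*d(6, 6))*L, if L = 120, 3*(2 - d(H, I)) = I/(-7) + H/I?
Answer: -85280/7 ≈ -12183.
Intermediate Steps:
d(H, I) = 2 + I/21 - H/(3*I) (d(H, I) = 2 - (I/(-7) + H/I)/3 = 2 - (I*(-⅐) + H/I)/3 = 2 - (-I/7 + H/I)/3 = 2 + (I/21 - H/(3*I)) = 2 + I/21 - H/(3*I))
(-52*d(6, 6))*L = -52*(2 + (1/21)*6 - ⅓*6/6)*120 = -52*(2 + 2/7 - ⅓*6*⅙)*120 = -52*(2 + 2/7 - ⅓)*120 = -52*41/21*120 = -2132/21*120 = -85280/7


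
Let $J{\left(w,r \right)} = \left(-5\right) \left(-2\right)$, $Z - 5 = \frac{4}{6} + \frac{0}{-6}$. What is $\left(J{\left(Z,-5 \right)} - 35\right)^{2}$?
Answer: $625$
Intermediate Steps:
$Z = \frac{17}{3}$ ($Z = 5 + \left(\frac{4}{6} + \frac{0}{-6}\right) = 5 + \left(4 \cdot \frac{1}{6} + 0 \left(- \frac{1}{6}\right)\right) = 5 + \left(\frac{2}{3} + 0\right) = 5 + \frac{2}{3} = \frac{17}{3} \approx 5.6667$)
$J{\left(w,r \right)} = 10$
$\left(J{\left(Z,-5 \right)} - 35\right)^{2} = \left(10 - 35\right)^{2} = \left(-25\right)^{2} = 625$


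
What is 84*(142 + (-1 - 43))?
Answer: 8232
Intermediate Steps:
84*(142 + (-1 - 43)) = 84*(142 - 44) = 84*98 = 8232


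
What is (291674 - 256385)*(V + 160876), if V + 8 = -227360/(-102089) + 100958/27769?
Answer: 16094001286066542210/2834909441 ≈ 5.6771e+9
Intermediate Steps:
V = -6059014426/2834909441 (V = -8 + (-227360/(-102089) + 100958/27769) = -8 + (-227360*(-1/102089) + 100958*(1/27769)) = -8 + (227360/102089 + 100958/27769) = -8 + 16620261102/2834909441 = -6059014426/2834909441 ≈ -2.1373)
(291674 - 256385)*(V + 160876) = (291674 - 256385)*(-6059014426/2834909441 + 160876) = 35289*(456062832215890/2834909441) = 16094001286066542210/2834909441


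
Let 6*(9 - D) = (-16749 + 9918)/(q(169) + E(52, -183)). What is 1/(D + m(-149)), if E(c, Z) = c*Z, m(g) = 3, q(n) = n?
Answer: 18694/222051 ≈ 0.084188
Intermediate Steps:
E(c, Z) = Z*c
D = 165969/18694 (D = 9 - (-16749 + 9918)/(6*(169 - 183*52)) = 9 - (-2277)/(2*(169 - 9516)) = 9 - (-2277)/(2*(-9347)) = 9 - (-2277)*(-1)/(2*9347) = 9 - ⅙*6831/9347 = 9 - 2277/18694 = 165969/18694 ≈ 8.8782)
1/(D + m(-149)) = 1/(165969/18694 + 3) = 1/(222051/18694) = 18694/222051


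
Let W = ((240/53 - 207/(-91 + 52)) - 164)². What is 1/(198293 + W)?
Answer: 474721/105416327214 ≈ 4.5033e-6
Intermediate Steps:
W = 11282475961/474721 (W = ((240*(1/53) - 207/(-39)) - 164)² = ((240/53 - 207*(-1/39)) - 164)² = ((240/53 + 69/13) - 164)² = (6777/689 - 164)² = (-106219/689)² = 11282475961/474721 ≈ 23767.)
1/(198293 + W) = 1/(198293 + 11282475961/474721) = 1/(105416327214/474721) = 474721/105416327214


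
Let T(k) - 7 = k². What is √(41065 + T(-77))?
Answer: √47001 ≈ 216.80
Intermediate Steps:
T(k) = 7 + k²
√(41065 + T(-77)) = √(41065 + (7 + (-77)²)) = √(41065 + (7 + 5929)) = √(41065 + 5936) = √47001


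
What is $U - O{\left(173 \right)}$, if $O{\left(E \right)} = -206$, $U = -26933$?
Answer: $-26727$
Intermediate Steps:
$U - O{\left(173 \right)} = -26933 - -206 = -26933 + 206 = -26727$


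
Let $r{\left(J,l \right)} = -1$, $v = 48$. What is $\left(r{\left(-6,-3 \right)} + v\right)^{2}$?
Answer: $2209$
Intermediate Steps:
$\left(r{\left(-6,-3 \right)} + v\right)^{2} = \left(-1 + 48\right)^{2} = 47^{2} = 2209$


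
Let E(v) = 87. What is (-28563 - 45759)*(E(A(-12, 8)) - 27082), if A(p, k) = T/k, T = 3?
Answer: 2006322390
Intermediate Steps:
A(p, k) = 3/k
(-28563 - 45759)*(E(A(-12, 8)) - 27082) = (-28563 - 45759)*(87 - 27082) = -74322*(-26995) = 2006322390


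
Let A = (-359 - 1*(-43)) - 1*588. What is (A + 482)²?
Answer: 178084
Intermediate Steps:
A = -904 (A = (-359 + 43) - 588 = -316 - 588 = -904)
(A + 482)² = (-904 + 482)² = (-422)² = 178084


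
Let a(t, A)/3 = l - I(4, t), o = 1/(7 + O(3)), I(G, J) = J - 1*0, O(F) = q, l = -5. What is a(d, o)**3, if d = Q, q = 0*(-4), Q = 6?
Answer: -35937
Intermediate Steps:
q = 0
d = 6
O(F) = 0
I(G, J) = J (I(G, J) = J + 0 = J)
o = 1/7 (o = 1/(7 + 0) = 1/7 ≈ 0.14286)
a(t, A) = -15 - 3*t (a(t, A) = 3*(-5 - t) = -15 - 3*t)
a(d, o)**3 = (-15 - 3*6)**3 = (-15 - 18)**3 = (-33)**3 = -35937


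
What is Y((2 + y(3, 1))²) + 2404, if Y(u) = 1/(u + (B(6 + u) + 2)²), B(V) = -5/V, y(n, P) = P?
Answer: 254833/106 ≈ 2404.1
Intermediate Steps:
Y(u) = 1/(u + (2 - 5/(6 + u))²) (Y(u) = 1/(u + (-5/(6 + u) + 2)²) = 1/(u + (2 - 5/(6 + u))²))
Y((2 + y(3, 1))²) + 2404 = (6 + (2 + 1)²)²/((7 + 2*(2 + 1)²)² + (2 + 1)²*(6 + (2 + 1)²)²) + 2404 = (6 + 3²)²/((7 + 2*3²)² + 3²*(6 + 3²)²) + 2404 = (6 + 9)²/((7 + 2*9)² + 9*(6 + 9)²) + 2404 = 15²/((7 + 18)² + 9*15²) + 2404 = 225/(25² + 9*225) + 2404 = 225/(625 + 2025) + 2404 = 225/2650 + 2404 = 225*(1/2650) + 2404 = 9/106 + 2404 = 254833/106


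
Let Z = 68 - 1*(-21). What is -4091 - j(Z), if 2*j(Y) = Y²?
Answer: -16103/2 ≈ -8051.5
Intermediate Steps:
Z = 89 (Z = 68 + 21 = 89)
j(Y) = Y²/2
-4091 - j(Z) = -4091 - 89²/2 = -4091 - 7921/2 = -16103/2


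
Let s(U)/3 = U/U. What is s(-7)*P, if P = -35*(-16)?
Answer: 1680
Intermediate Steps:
P = 560
s(U) = 3 (s(U) = 3*(U/U) = 3*1 = 3)
s(-7)*P = 3*560 = 1680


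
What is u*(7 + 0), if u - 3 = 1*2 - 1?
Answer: 28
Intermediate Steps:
u = 4 (u = 3 + (1*2 - 1) = 3 + (2 - 1) = 3 + 1 = 4)
u*(7 + 0) = 4*(7 + 0) = 4*7 = 28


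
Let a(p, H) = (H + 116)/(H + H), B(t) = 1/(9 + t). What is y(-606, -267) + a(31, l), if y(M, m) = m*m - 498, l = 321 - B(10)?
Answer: 431687669/6098 ≈ 70792.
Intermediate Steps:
l = 6098/19 (l = 321 - 1/(9 + 10) = 321 - 1/19 = 6098/19 ≈ 320.95)
a(p, H) = (116 + H)/(2*H) (a(p, H) = (116 + H)/((2*H)) = (116 + H)*(1/(2*H)) = (116 + H)/(2*H))
y(M, m) = -498 + m² (y(M, m) = m² - 498 = -498 + m²)
y(-606, -267) + a(31, l) = (-498 + (-267)²) + (116 + 6098/19)/(2*(6098/19)) = (-498 + 71289) + (½)*(19/6098)*(8302/19) = 70791 + 4151/6098 = 431687669/6098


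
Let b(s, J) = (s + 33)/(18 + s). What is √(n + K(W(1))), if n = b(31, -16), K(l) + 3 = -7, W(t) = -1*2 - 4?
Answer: I*√426/7 ≈ 2.9485*I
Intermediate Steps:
W(t) = -6 (W(t) = -2 - 4 = -6)
b(s, J) = (33 + s)/(18 + s)
K(l) = -10 (K(l) = -3 - 7 = -10)
n = 64/49 (n = (33 + 31)/(18 + 31) = 64/49 ≈ 1.3061)
√(n + K(W(1))) = √(64/49 - 10) = √(-426/49) = I*√426/7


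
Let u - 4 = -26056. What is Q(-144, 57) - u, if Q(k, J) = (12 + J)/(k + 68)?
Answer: 1979883/76 ≈ 26051.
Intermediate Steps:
u = -26052 (u = 4 - 26056 = -26052)
Q(k, J) = (12 + J)/(68 + k)
Q(-144, 57) - u = (12 + 57)/(68 - 144) - 1*(-26052) = 69/(-76) + 26052 = -1/76*69 + 26052 = -69/76 + 26052 = 1979883/76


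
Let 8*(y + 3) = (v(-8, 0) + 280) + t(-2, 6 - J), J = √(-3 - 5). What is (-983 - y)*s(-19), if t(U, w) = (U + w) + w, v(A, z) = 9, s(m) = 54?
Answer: -219753/4 + 27*I*√2 ≈ -54938.0 + 38.184*I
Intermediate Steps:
J = 2*I*√2 (J = √(-8) = 2*I*√2 ≈ 2.8284*I)
t(U, w) = U + 2*w
y = 275/8 - I*√2/2 (y = -3 + ((9 + 280) + (-2 + 2*(6 - 2*I*√2)))/8 = -3 + (289 + (-2 + 2*(6 - 2*I*√2)))/8 = -3 + (289 + (-2 + (12 - 4*I*√2)))/8 = -3 + (289 + (10 - 4*I*√2))/8 = -3 + (299 - 4*I*√2)/8 = -3 + (299/8 - I*√2/2) = 275/8 - I*√2/2 ≈ 34.375 - 0.70711*I)
(-983 - y)*s(-19) = (-983 - (275/8 - I*√2/2))*54 = (-983 + (-275/8 + I*√2/2))*54 = (-8139/8 + I*√2/2)*54 = -219753/4 + 27*I*√2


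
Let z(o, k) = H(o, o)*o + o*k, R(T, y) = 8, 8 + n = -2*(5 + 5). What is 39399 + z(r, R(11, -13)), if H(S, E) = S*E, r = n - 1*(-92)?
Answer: 302055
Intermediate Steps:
n = -28 (n = -8 - 2*(5 + 5) = -8 - 2*10 = -8 - 20 = -28)
r = 64 (r = -28 - 1*(-92) = -28 + 92 = 64)
H(S, E) = E*S
z(o, k) = o³ + k*o (z(o, k) = (o*o)*o + o*k = o²*o + k*o = o³ + k*o)
39399 + z(r, R(11, -13)) = 39399 + 64*(8 + 64²) = 39399 + 64*(8 + 4096) = 39399 + 64*4104 = 39399 + 262656 = 302055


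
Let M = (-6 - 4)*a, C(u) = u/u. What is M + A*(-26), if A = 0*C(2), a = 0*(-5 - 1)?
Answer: 0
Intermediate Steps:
C(u) = 1
a = 0 (a = 0*(-6) = 0)
A = 0 (A = 0*1 = 0)
M = 0 (M = (-6 - 4)*0 = -10*0 = 0)
M + A*(-26) = 0 + 0*(-26) = 0 + 0 = 0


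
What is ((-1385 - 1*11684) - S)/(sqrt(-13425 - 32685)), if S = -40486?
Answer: -9139*I*sqrt(46110)/15370 ≈ -127.68*I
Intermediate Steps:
((-1385 - 1*11684) - S)/(sqrt(-13425 - 32685)) = ((-1385 - 1*11684) - 1*(-40486))/(sqrt(-13425 - 32685)) = ((-1385 - 11684) + 40486)/(sqrt(-46110)) = (-13069 + 40486)/((I*sqrt(46110))) = 27417*(-I*sqrt(46110)/46110) = -9139*I*sqrt(46110)/15370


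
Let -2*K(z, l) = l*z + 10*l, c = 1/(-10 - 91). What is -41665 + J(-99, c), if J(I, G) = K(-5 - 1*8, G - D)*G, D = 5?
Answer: -425023906/10201 ≈ -41665.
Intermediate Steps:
c = -1/101 (c = 1/(-101) = -1/101 ≈ -0.0099010)
K(z, l) = -5*l - l*z/2 (K(z, l) = -(l*z + 10*l)/2 = -(10*l + l*z)/2 = -5*l - l*z/2)
J(I, G) = G*(-15/2 + 3*G/2) (J(I, G) = (-(G - 1*5)*(10 + (-5 - 1*8))/2)*G = (-(G - 5)*(10 + (-5 - 8))/2)*G = (-(-5 + G)*(10 - 13)/2)*G = (-½*(-5 + G)*(-3))*G = (-15/2 + 3*G/2)*G = G*(-15/2 + 3*G/2))
-41665 + J(-99, c) = -41665 + (3/2)*(-1/101)*(-5 - 1/101) = -41665 + (3/2)*(-1/101)*(-506/101) = -41665 + 759/10201 = -425023906/10201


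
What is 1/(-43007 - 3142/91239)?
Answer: -91239/3923918815 ≈ -2.3252e-5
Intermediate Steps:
1/(-43007 - 3142/91239) = 1/(-3923918815/91239) = -91239/3923918815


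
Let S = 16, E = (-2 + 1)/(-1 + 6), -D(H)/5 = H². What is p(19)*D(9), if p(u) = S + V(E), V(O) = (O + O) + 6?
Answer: -8748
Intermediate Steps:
D(H) = -5*H²
E = -⅕ (E = -1/5 = -1*⅕ = -⅕ ≈ -0.20000)
V(O) = 6 + 2*O (V(O) = 2*O + 6 = 6 + 2*O)
p(u) = 108/5 (p(u) = 16 + (6 + 2*(-⅕)) = 16 + (6 - ⅖) = 16 + 28/5 = 108/5)
p(19)*D(9) = 108*(-5*9²)/5 = 108*(-5*81)/5 = (108/5)*(-405) = -8748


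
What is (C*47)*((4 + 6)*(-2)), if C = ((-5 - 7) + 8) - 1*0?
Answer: 3760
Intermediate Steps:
C = -4 (C = (-12 + 8) + 0 = -4 + 0 = -4)
(C*47)*((4 + 6)*(-2)) = (-4*47)*((4 + 6)*(-2)) = -1880*(-2) = -188*(-20) = 3760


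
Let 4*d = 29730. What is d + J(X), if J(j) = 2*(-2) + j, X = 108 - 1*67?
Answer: 14939/2 ≈ 7469.5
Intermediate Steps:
d = 14865/2 (d = (¼)*29730 = 14865/2 ≈ 7432.5)
X = 41 (X = 108 - 67 = 41)
J(j) = -4 + j
d + J(X) = 14865/2 + (-4 + 41) = 14865/2 + 37 = 14939/2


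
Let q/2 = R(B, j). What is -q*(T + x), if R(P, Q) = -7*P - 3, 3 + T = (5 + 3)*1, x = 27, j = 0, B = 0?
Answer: 192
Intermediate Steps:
T = 5 (T = -3 + (5 + 3)*1 = -3 + 8*1 = -3 + 8 = 5)
R(P, Q) = -3 - 7*P
q = -6 (q = 2*(-3 - 7*0) = 2*(-3 + 0) = 2*(-3) = -6)
-q*(T + x) = -(-6)*(5 + 27) = -(-6)*32 = -1*(-192) = 192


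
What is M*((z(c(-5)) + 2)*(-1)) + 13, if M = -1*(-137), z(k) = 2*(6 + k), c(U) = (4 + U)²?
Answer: -2179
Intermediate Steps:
z(k) = 12 + 2*k
M = 137
M*((z(c(-5)) + 2)*(-1)) + 13 = 137*(((12 + 2*(4 - 5)²) + 2)*(-1)) + 13 = 137*(((12 + 2*(-1)²) + 2)*(-1)) + 13 = 137*(((12 + 2*1) + 2)*(-1)) + 13 = 137*(((12 + 2) + 2)*(-1)) + 13 = 137*((14 + 2)*(-1)) + 13 = 137*(16*(-1)) + 13 = 137*(-16) + 13 = -2192 + 13 = -2179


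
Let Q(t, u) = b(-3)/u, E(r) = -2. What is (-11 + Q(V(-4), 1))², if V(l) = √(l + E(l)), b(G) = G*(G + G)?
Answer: 49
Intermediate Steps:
b(G) = 2*G² (b(G) = G*(2*G) = 2*G²)
V(l) = √(-2 + l) (V(l) = √(l - 2) = √(-2 + l))
Q(t, u) = 18/u (Q(t, u) = (2*(-3)²)/u = (2*9)/u = 18/u)
(-11 + Q(V(-4), 1))² = (-11 + 18/1)² = (-11 + 18*1)² = (-11 + 18)² = 7² = 49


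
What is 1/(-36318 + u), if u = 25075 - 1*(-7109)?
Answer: -1/4134 ≈ -0.00024190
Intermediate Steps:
u = 32184 (u = 25075 + 7109 = 32184)
1/(-36318 + u) = 1/(-36318 + 32184) = 1/(-4134) = -1/4134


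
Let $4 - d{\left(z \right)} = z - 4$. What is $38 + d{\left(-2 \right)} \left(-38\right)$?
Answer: $-342$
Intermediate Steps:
$d{\left(z \right)} = 8 - z$ ($d{\left(z \right)} = 4 - \left(z - 4\right) = 4 - \left(-4 + z\right) = 8 - z$)
$38 + d{\left(-2 \right)} \left(-38\right) = 38 + \left(8 - -2\right) \left(-38\right) = 38 + \left(8 + 2\right) \left(-38\right) = 38 + 10 \left(-38\right) = 38 - 380 = -342$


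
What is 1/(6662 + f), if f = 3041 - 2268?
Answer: 1/7435 ≈ 0.00013450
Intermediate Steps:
f = 773
1/(6662 + f) = 1/(6662 + 773) = 1/7435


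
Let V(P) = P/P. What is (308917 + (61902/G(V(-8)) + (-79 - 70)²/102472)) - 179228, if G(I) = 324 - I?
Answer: 226255581729/1742024 ≈ 1.2988e+5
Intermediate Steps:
V(P) = 1
(308917 + (61902/G(V(-8)) + (-79 - 70)²/102472)) - 179228 = (308917 + (61902/(324 - 1*1) + (-79 - 70)²/102472)) - 179228 = (308917 + (61902/(324 - 1) + (-149)²*(1/102472))) - 179228 = (308917 + (61902/323 + 22201*(1/102472))) - 179228 = (308917 + (61902*(1/323) + 22201/102472)) - 179228 = (308917 + (3258/17 + 22201/102472)) - 179228 = (308917 + 334231193/1742024) - 179228 = 538475059201/1742024 - 179228 = 226255581729/1742024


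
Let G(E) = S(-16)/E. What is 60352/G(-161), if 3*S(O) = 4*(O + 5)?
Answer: 7287504/11 ≈ 6.6250e+5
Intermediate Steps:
S(O) = 20/3 + 4*O/3 (S(O) = (4*(O + 5))/3 = (4*(5 + O))/3 = (20 + 4*O)/3 = 20/3 + 4*O/3)
G(E) = -44/(3*E) (G(E) = (20/3 + (4/3)*(-16))/E = (20/3 - 64/3)/E = -44/(3*E))
60352/G(-161) = 60352/((-44/3/(-161))) = 60352/((-44/3*(-1/161))) = 60352/(44/483) = 60352*(483/44) = 7287504/11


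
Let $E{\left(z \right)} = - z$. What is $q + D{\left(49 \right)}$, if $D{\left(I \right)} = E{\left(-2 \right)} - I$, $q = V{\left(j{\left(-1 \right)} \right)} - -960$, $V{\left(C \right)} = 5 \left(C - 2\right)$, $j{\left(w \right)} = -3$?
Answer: $888$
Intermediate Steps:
$V{\left(C \right)} = -10 + 5 C$ ($V{\left(C \right)} = 5 \left(-2 + C\right) = -10 + 5 C$)
$q = 935$ ($q = \left(-10 + 5 \left(-3\right)\right) - -960 = \left(-10 - 15\right) + 960 = -25 + 960 = 935$)
$D{\left(I \right)} = 2 - I$ ($D{\left(I \right)} = \left(-1\right) \left(-2\right) - I = 2 - I$)
$q + D{\left(49 \right)} = 935 + \left(2 - 49\right) = 935 - 47 = 888$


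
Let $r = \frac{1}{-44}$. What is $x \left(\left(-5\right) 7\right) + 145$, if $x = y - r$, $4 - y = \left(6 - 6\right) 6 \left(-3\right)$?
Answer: $\frac{185}{44} \approx 4.2045$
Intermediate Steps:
$r = - \frac{1}{44} \approx -0.022727$
$y = 4$ ($y = 4 - \left(6 - 6\right) 6 \left(-3\right) = 4 - 0 \cdot 6 \left(-3\right) = 4 - 0 \left(-3\right) = 4 - 0 = 4 + 0 = 4$)
$x = \frac{177}{44}$ ($x = 4 - - \frac{1}{44} = 4 + \frac{1}{44} = \frac{177}{44} \approx 4.0227$)
$x \left(\left(-5\right) 7\right) + 145 = \frac{177 \left(\left(-5\right) 7\right)}{44} + 145 = \frac{177}{44} \left(-35\right) + 145 = - \frac{6195}{44} + 145 = \frac{185}{44}$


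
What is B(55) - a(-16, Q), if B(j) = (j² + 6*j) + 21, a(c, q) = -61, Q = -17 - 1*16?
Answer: 3437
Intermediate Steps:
Q = -33 (Q = -17 - 16 = -33)
B(j) = 21 + j² + 6*j
B(55) - a(-16, Q) = (21 + 55² + 6*55) - 1*(-61) = (21 + 3025 + 330) + 61 = 3376 + 61 = 3437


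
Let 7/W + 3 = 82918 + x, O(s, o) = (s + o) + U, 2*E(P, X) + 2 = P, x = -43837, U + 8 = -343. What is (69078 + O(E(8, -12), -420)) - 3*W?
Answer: 889806053/13026 ≈ 68310.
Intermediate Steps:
U = -351 (U = -8 - 343 = -351)
E(P, X) = -1 + P/2
O(s, o) = -351 + o + s (O(s, o) = (s + o) - 351 = (o + s) - 351 = -351 + o + s)
W = 7/39078 (W = 7/(-3 + (82918 - 43837)) = 7/(-3 + 39081) = 7/39078 ≈ 0.00017913)
(69078 + O(E(8, -12), -420)) - 3*W = (69078 + (-351 - 420 + (-1 + (½)*8))) - 3*7/39078 = (69078 + (-351 - 420 + (-1 + 4))) - 7/13026 = (69078 + (-351 - 420 + 3)) - 7/13026 = (69078 - 768) - 7/13026 = 68310 - 7/13026 = 889806053/13026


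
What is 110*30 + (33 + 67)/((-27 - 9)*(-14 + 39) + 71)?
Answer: 2735600/829 ≈ 3299.9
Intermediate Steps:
110*30 + (33 + 67)/((-27 - 9)*(-14 + 39) + 71) = 3300 + 100/(-36*25 + 71) = 3300 + 100/(-900 + 71) = 3300 + 100/(-829) = 3300 + 100*(-1/829) = 3300 - 100/829 = 2735600/829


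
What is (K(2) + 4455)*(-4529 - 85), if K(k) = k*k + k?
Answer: -20583054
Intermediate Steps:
K(k) = k + k² (K(k) = k² + k = k + k²)
(K(2) + 4455)*(-4529 - 85) = (2*(1 + 2) + 4455)*(-4529 - 85) = (2*3 + 4455)*(-4614) = (6 + 4455)*(-4614) = 4461*(-4614) = -20583054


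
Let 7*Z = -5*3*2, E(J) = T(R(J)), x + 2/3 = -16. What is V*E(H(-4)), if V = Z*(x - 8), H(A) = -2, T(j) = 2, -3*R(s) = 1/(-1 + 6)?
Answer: 1480/7 ≈ 211.43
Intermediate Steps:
x = -50/3 (x = -⅔ - 16 = -50/3 ≈ -16.667)
R(s) = -1/15 (R(s) = -1/(3*(-1 + 6)) = -⅓/5 = -⅓*⅕ = -1/15)
E(J) = 2
Z = -30/7 (Z = (-5*3*2)/7 = (-15*2)/7 = (⅐)*(-30) = -30/7 ≈ -4.2857)
V = 740/7 (V = -30*(-50/3 - 8)/7 = -30/7*(-74/3) = 740/7 ≈ 105.71)
V*E(H(-4)) = (740/7)*2 = 1480/7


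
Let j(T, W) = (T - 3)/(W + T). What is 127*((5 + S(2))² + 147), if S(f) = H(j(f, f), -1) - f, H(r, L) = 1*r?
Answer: 314071/16 ≈ 19629.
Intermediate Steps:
j(T, W) = (-3 + T)/(T + W)
H(r, L) = r
S(f) = -f + (-3 + f)/(2*f) (S(f) = (-3 + f)/(f + f) - f = (-3 + f)/((2*f)) - f = (1/(2*f))*(-3 + f) - f = (-3 + f)/(2*f) - f = -f + (-3 + f)/(2*f))
127*((5 + S(2))² + 147) = 127*((5 + (½ - 1*2 - 3/2/2))² + 147) = 127*((5 + (½ - 2 - 3/2*½))² + 147) = 127*((5 + (½ - 2 - ¾))² + 147) = 127*((5 - 9/4)² + 147) = 127*((11/4)² + 147) = 127*(121/16 + 147) = 127*(2473/16) = 314071/16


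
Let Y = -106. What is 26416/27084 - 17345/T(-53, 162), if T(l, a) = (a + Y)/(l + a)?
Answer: -12800916631/379176 ≈ -33760.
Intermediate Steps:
T(l, a) = (-106 + a)/(a + l) (T(l, a) = (a - 106)/(l + a) = (-106 + a)/(a + l))
26416/27084 - 17345/T(-53, 162) = 26416/27084 - 17345*(162 - 53)/(-106 + 162) = 26416*(1/27084) - 17345/(56/109) = 6604/6771 - 17345/((1/109)*56) = 6604/6771 - 17345/56/109 = 6604/6771 - 17345*109/56 = 6604/6771 - 1890605/56 = -12800916631/379176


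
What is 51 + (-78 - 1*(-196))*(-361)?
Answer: -42547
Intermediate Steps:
51 + (-78 - 1*(-196))*(-361) = 51 + (-78 + 196)*(-361) = 51 + 118*(-361) = 51 - 42598 = -42547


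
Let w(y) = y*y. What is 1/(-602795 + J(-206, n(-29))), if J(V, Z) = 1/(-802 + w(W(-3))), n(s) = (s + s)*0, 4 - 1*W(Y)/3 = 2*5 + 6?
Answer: -494/297780729 ≈ -1.6589e-6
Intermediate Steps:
W(Y) = -36 (W(Y) = 12 - 3*(2*5 + 6) = 12 - 3*(10 + 6) = 12 - 3*16 = 12 - 48 = -36)
w(y) = y**2
n(s) = 0 (n(s) = (2*s)*0 = 0)
J(V, Z) = 1/494 (J(V, Z) = 1/(-802 + (-36)**2) = 1/(-802 + 1296) = 1/494)
1/(-602795 + J(-206, n(-29))) = 1/(-602795 + 1/494) = 1/(-297780729/494) = -494/297780729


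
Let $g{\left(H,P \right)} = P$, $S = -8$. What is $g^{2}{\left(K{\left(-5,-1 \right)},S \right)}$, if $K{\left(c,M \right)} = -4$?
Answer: $64$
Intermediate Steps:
$g^{2}{\left(K{\left(-5,-1 \right)},S \right)} = \left(-8\right)^{2} = 64$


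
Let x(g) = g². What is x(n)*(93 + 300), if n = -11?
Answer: 47553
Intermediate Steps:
x(n)*(93 + 300) = (-11)²*(93 + 300) = 121*393 = 47553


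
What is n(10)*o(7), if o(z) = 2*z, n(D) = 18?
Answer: 252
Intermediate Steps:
n(10)*o(7) = 18*(2*7) = 18*14 = 252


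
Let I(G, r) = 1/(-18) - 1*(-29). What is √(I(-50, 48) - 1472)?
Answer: 5*I*√2078/6 ≈ 37.988*I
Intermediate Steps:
I(G, r) = 521/18 (I(G, r) = -1/18 + 29 = 521/18)
√(I(-50, 48) - 1472) = √(521/18 - 1472) = √(-25975/18) = 5*I*√2078/6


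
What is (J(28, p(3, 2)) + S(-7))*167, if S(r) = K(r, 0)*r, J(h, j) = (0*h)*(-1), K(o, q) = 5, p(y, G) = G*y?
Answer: -5845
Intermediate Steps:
J(h, j) = 0 (J(h, j) = 0*(-1) = 0)
S(r) = 5*r
(J(28, p(3, 2)) + S(-7))*167 = (0 + 5*(-7))*167 = (0 - 35)*167 = -35*167 = -5845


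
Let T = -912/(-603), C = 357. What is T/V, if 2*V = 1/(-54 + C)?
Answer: 61408/67 ≈ 916.54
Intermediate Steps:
T = 304/201 (T = -912*(-1/603) = 304/201 ≈ 1.5124)
V = 1/606 (V = 1/(2*(-54 + 357)) = (½)/303 = (½)*(1/303) = 1/606 ≈ 0.0016502)
T/V = 304/(201*(1/606)) = (304/201)*606 = 61408/67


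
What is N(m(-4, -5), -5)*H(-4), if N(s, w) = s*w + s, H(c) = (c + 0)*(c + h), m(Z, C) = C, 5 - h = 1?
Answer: 0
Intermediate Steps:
h = 4 (h = 5 - 1*1 = 5 - 1 = 4)
H(c) = c*(4 + c) (H(c) = (c + 0)*(c + 4) = c*(4 + c))
N(s, w) = s + s*w
N(m(-4, -5), -5)*H(-4) = (-5*(1 - 5))*(-4*(4 - 4)) = (-5*(-4))*(-4*0) = 20*0 = 0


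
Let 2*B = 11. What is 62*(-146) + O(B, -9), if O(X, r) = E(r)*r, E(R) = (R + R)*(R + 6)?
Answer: -9538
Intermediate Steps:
E(R) = 2*R*(6 + R) (E(R) = (2*R)*(6 + R) = 2*R*(6 + R))
B = 11/2 (B = (1/2)*11 = 11/2 ≈ 5.5000)
O(X, r) = 2*r**2*(6 + r) (O(X, r) = (2*r*(6 + r))*r = 2*r**2*(6 + r))
62*(-146) + O(B, -9) = 62*(-146) + 2*(-9)**2*(6 - 9) = -9052 + 2*81*(-3) = -9052 - 486 = -9538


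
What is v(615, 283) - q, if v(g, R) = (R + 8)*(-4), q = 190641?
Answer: -191805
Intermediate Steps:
v(g, R) = -32 - 4*R (v(g, R) = (8 + R)*(-4) = -32 - 4*R)
v(615, 283) - q = (-32 - 4*283) - 1*190641 = (-32 - 1132) - 190641 = -1164 - 190641 = -191805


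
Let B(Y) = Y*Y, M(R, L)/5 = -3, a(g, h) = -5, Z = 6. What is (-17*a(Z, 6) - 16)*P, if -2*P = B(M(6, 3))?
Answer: -15525/2 ≈ -7762.5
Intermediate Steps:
M(R, L) = -15 (M(R, L) = 5*(-3) = -15)
B(Y) = Y²
P = -225/2 (P = -½*(-15)² = -½*225 = -225/2 ≈ -112.50)
(-17*a(Z, 6) - 16)*P = (-17*(-5) - 16)*(-225/2) = (85 - 16)*(-225/2) = 69*(-225/2) = -15525/2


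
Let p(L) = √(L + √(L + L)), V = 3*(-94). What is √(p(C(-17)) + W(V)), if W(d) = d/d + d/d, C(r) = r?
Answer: √(2 + √(-17 + I*√34)) ≈ 1.9587 + 1.0674*I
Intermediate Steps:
V = -282
W(d) = 2 (W(d) = 1 + 1 = 2)
p(L) = √(L + √2*√L) (p(L) = √(L + √(2*L)) = √(L + √2*√L))
√(p(C(-17)) + W(V)) = √(√(-17 + √2*√(-17)) + 2) = √(√(-17 + √2*(I*√17)) + 2) = √(√(-17 + I*√34) + 2) = √(2 + √(-17 + I*√34))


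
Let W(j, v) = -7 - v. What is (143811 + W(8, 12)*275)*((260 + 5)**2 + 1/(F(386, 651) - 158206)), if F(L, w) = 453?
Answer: 1535284038304464/157753 ≈ 9.7322e+9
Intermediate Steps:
(143811 + W(8, 12)*275)*((260 + 5)**2 + 1/(F(386, 651) - 158206)) = (143811 + (-7 - 1*12)*275)*((260 + 5)**2 + 1/(453 - 158206)) = (143811 + (-7 - 12)*275)*(265**2 + 1/(-157753)) = (143811 - 19*275)*(70225 - 1/157753) = (143811 - 5225)*(11078204424/157753) = 138586*(11078204424/157753) = 1535284038304464/157753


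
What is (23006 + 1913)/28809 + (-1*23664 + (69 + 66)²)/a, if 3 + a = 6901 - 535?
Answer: 29642/2909709 ≈ 0.010187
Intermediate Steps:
a = 6363 (a = -3 + (6901 - 535) = -3 + 6366 = 6363)
(23006 + 1913)/28809 + (-1*23664 + (69 + 66)²)/a = (23006 + 1913)/28809 + (-1*23664 + (69 + 66)²)/6363 = 24919*(1/28809) + (-23664 + 135²)*(1/6363) = 24919/28809 + (-23664 + 18225)*(1/6363) = 24919/28809 - 5439*1/6363 = 24919/28809 - 259/303 = 29642/2909709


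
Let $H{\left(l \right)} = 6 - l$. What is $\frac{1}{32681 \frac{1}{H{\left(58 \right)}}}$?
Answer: $- \frac{52}{32681} \approx -0.0015911$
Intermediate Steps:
$\frac{1}{32681 \frac{1}{H{\left(58 \right)}}} = \frac{1}{32681 \frac{1}{6 - 58}} = \frac{1}{32681 \frac{1}{-52}} = \frac{1}{32681 \left(- \frac{1}{52}\right)} = \frac{1}{- \frac{32681}{52}} = - \frac{52}{32681}$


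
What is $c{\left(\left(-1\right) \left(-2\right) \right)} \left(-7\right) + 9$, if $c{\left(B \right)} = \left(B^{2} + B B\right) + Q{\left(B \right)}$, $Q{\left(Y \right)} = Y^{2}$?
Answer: $-75$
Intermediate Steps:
$c{\left(B \right)} = 3 B^{2}$ ($c{\left(B \right)} = \left(B^{2} + B B\right) + B^{2} = \left(B^{2} + B^{2}\right) + B^{2} = 2 B^{2} + B^{2} = 3 B^{2}$)
$c{\left(\left(-1\right) \left(-2\right) \right)} \left(-7\right) + 9 = 3 \left(\left(-1\right) \left(-2\right)\right)^{2} \left(-7\right) + 9 = 3 \cdot 2^{2} \left(-7\right) + 9 = 3 \cdot 4 \left(-7\right) + 9 = 12 \left(-7\right) + 9 = -84 + 9 = -75$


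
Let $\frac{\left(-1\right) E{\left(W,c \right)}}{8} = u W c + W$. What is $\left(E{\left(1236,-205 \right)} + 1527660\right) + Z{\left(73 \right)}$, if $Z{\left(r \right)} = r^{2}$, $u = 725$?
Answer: $1471127101$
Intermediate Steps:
$E{\left(W,c \right)} = - 8 W - 5800 W c$ ($E{\left(W,c \right)} = - 8 \left(725 W c + W\right) = - 8 \left(W + 725 W c\right) = - 8 W - 5800 W c$)
$\left(E{\left(1236,-205 \right)} + 1527660\right) + Z{\left(73 \right)} = \left(\left(-8\right) 1236 \left(1 + 725 \left(-205\right)\right) + 1527660\right) + 73^{2} = \left(\left(-8\right) 1236 \left(1 - 148625\right) + 1527660\right) + 5329 = \left(\left(-8\right) 1236 \left(-148624\right) + 1527660\right) + 5329 = \left(1469594112 + 1527660\right) + 5329 = 1471121772 + 5329 = 1471127101$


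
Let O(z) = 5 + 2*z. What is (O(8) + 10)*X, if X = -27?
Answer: -837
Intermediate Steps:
(O(8) + 10)*X = ((5 + 2*8) + 10)*(-27) = ((5 + 16) + 10)*(-27) = (21 + 10)*(-27) = 31*(-27) = -837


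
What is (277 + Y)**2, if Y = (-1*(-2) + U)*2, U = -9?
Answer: 69169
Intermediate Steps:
Y = -14 (Y = (-1*(-2) - 9)*2 = (2 - 9)*2 = -7*2 = -14)
(277 + Y)**2 = (277 - 14)**2 = 263**2 = 69169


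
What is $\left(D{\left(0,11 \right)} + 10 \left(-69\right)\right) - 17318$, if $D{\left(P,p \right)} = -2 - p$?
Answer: $-18021$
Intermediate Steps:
$\left(D{\left(0,11 \right)} + 10 \left(-69\right)\right) - 17318 = \left(\left(-2 - 11\right) + 10 \left(-69\right)\right) - 17318 = \left(\left(-2 - 11\right) - 690\right) - 17318 = \left(-13 - 690\right) - 17318 = -703 - 17318 = -18021$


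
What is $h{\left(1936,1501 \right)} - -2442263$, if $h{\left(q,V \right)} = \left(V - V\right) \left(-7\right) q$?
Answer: $2442263$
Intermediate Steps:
$h{\left(q,V \right)} = 0$ ($h{\left(q,V \right)} = 0 \left(-7\right) q = 0 q = 0$)
$h{\left(1936,1501 \right)} - -2442263 = 0 - -2442263 = 0 + 2442263 = 2442263$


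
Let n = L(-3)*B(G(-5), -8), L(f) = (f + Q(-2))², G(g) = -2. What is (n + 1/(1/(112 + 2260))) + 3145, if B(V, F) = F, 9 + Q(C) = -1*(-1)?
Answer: 4549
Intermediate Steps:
Q(C) = -8 (Q(C) = -9 - 1*(-1) = -9 + 1 = -8)
L(f) = (-8 + f)² (L(f) = (f - 8)² = (-8 + f)²)
n = -968 (n = (-8 - 3)²*(-8) = (-11)²*(-8) = 121*(-8) = -968)
(n + 1/(1/(112 + 2260))) + 3145 = (-968 + 1/(1/(112 + 2260))) + 3145 = (-968 + 1/(1/2372)) + 3145 = (-968 + 2372) + 3145 = 1404 + 3145 = 4549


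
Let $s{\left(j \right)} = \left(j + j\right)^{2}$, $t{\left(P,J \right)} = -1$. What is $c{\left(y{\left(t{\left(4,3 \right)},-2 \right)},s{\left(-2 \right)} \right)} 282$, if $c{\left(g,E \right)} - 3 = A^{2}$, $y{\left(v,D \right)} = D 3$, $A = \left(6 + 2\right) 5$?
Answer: $452046$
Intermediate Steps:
$A = 40$ ($A = 8 \cdot 5 = 40$)
$s{\left(j \right)} = 4 j^{2}$ ($s{\left(j \right)} = \left(2 j\right)^{2} = 4 j^{2}$)
$y{\left(v,D \right)} = 3 D$
$c{\left(g,E \right)} = 1603$ ($c{\left(g,E \right)} = 3 + 40^{2} = 3 + 1600 = 1603$)
$c{\left(y{\left(t{\left(4,3 \right)},-2 \right)},s{\left(-2 \right)} \right)} 282 = 1603 \cdot 282 = 452046$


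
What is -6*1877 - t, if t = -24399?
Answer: 13137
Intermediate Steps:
-6*1877 - t = -6*1877 - 1*(-24399) = -11262 + 24399 = 13137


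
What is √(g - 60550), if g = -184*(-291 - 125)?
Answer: √15994 ≈ 126.47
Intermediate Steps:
g = 76544 (g = -184*(-416) = 76544)
√(g - 60550) = √(76544 - 60550) = √15994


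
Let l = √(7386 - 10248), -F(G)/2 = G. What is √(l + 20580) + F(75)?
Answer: -150 + √(20580 + 3*I*√318) ≈ -6.5426 + 0.18646*I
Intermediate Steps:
F(G) = -2*G
l = 3*I*√318 (l = √(-2862) = 3*I*√318 ≈ 53.498*I)
√(l + 20580) + F(75) = √(3*I*√318 + 20580) - 2*75 = √(20580 + 3*I*√318) - 150 = -150 + √(20580 + 3*I*√318)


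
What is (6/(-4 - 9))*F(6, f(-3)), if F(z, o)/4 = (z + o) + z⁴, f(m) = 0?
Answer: -31248/13 ≈ -2403.7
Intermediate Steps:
F(z, o) = 4*o + 4*z + 4*z⁴ (F(z, o) = 4*((z + o) + z⁴) = 4*((o + z) + z⁴) = 4*(o + z + z⁴) = 4*o + 4*z + 4*z⁴)
(6/(-4 - 9))*F(6, f(-3)) = (6/(-4 - 9))*(4*0 + 4*6 + 4*6⁴) = (6/(-13))*(0 + 24 + 4*1296) = (-1/13*6)*(0 + 24 + 5184) = -6/13*5208 = -31248/13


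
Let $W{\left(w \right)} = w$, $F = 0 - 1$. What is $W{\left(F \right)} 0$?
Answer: $0$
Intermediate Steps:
$F = -1$
$W{\left(F \right)} 0 = \left(-1\right) 0 = 0$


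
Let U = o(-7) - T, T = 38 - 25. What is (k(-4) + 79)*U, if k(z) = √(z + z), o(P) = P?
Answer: -1580 - 40*I*√2 ≈ -1580.0 - 56.569*I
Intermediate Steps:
T = 13
U = -20 (U = -7 - 1*13 = -7 - 13 = -20)
k(z) = √2*√z (k(z) = √(2*z) = √2*√z)
(k(-4) + 79)*U = (√2*√(-4) + 79)*(-20) = (√2*(2*I) + 79)*(-20) = (2*I*√2 + 79)*(-20) = (79 + 2*I*√2)*(-20) = -1580 - 40*I*√2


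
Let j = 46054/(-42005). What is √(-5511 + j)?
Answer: I*√9725653256045/42005 ≈ 74.244*I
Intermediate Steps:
j = -46054/42005 (j = 46054*(-1/42005) = -46054/42005 ≈ -1.0964)
√(-5511 + j) = √(-5511 - 46054/42005) = √(-231535609/42005) = I*√9725653256045/42005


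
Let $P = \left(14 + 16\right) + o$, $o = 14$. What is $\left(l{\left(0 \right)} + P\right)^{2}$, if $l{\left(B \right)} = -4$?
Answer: $1600$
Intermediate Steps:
$P = 44$ ($P = \left(14 + 16\right) + 14 = 30 + 14 = 44$)
$\left(l{\left(0 \right)} + P\right)^{2} = \left(-4 + 44\right)^{2} = 40^{2} = 1600$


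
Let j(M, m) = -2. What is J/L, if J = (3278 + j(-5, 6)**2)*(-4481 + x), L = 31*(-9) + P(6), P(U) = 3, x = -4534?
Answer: 4931205/46 ≈ 1.0720e+5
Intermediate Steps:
L = -276 (L = 31*(-9) + 3 = -279 + 3 = -276)
J = -29587230 (J = (3278 + (-2)**2)*(-4481 - 4534) = (3278 + 4)*(-9015) = 3282*(-9015) = -29587230)
J/L = -29587230/(-276) = -29587230*(-1/276) = 4931205/46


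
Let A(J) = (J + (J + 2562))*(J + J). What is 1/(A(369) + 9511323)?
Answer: 1/11946723 ≈ 8.3705e-8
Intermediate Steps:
A(J) = 2*J*(2562 + 2*J) (A(J) = (J + (2562 + J))*(2*J) = (2562 + 2*J)*(2*J) = 2*J*(2562 + 2*J))
1/(A(369) + 9511323) = 1/(4*369*(1281 + 369) + 9511323) = 1/(4*369*1650 + 9511323) = 1/(2435400 + 9511323) = 1/11946723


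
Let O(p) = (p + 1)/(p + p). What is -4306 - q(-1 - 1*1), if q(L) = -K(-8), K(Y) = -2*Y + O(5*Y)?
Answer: -343161/80 ≈ -4289.5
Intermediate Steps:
O(p) = (1 + p)/(2*p) (O(p) = (1 + p)/((2*p)) = (1 + p)*(1/(2*p)) = (1 + p)/(2*p))
K(Y) = -2*Y + (1 + 5*Y)/(10*Y) (K(Y) = -2*Y + (1 + 5*Y)/(2*((5*Y))) = -2*Y + (1/(5*Y))*(1 + 5*Y)/2 = -2*Y + (1 + 5*Y)/(10*Y))
q(L) = -1319/80 (q(L) = -(½ - 2*(-8) + (⅒)/(-8)) = -(½ + 16 + (⅒)*(-⅛)) = -(½ + 16 - 1/80) = -1*1319/80 = -1319/80)
-4306 - q(-1 - 1*1) = -4306 - 1*(-1319/80) = -4306 + 1319/80 = -343161/80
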